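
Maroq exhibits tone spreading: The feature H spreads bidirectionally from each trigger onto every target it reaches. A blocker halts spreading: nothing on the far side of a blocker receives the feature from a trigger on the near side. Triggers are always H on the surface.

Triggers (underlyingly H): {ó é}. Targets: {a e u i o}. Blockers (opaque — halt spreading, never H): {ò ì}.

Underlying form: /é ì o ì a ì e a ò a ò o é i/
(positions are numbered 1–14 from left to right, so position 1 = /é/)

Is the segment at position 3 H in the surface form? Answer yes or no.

no

From /é/ at 1 rightward: 2 /ì/ blocks.
From /é/ at 1 leftward: word edge.
From /é/ at 13 rightward: 14 /i/ → H; word edge.
From /é/ at 13 leftward: 12 /o/ → H; 11 /ò/ blocks.
Targets with no active source: positions 3 5 7 8 10 stay [-high tone].
H positions on the surface: 1 12 13 14.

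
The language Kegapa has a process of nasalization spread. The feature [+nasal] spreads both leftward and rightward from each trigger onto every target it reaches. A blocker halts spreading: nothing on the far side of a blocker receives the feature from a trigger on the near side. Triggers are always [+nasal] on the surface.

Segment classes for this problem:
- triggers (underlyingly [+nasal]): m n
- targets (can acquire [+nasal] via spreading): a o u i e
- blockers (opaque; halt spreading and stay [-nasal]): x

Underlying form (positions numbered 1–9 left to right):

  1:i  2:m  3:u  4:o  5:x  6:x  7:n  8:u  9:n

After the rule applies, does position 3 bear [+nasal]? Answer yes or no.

From /m/ at 2 rightward: 3 /u/ → [+nasal]; 4 /o/ → [+nasal]; 5 /x/ blocks.
From /m/ at 2 leftward: 1 /i/ → [+nasal]; word edge.
From /n/ at 7 rightward: 8 /u/ → [+nasal]; 9 /n/ is itself a trigger — this domain ends here.
From /n/ at 7 leftward: 6 /x/ blocks.
From /n/ at 9 rightward: word edge.
From /n/ at 9 leftward: 8 /u/ → [+nasal]; 7 /n/ is itself a trigger — this domain ends here.
[+nasal] positions on the surface: 1 2 3 4 7 8 9.

yes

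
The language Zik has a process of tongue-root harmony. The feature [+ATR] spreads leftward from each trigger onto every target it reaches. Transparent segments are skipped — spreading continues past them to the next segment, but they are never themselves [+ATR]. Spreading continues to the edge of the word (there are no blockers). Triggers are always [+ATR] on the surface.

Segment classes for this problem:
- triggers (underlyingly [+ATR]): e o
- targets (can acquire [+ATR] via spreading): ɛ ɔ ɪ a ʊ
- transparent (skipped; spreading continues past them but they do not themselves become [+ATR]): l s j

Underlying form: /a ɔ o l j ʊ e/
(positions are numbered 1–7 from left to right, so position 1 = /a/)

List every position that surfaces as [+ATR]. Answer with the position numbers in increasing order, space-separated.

1 2 3 6 7

From /o/ at 3 leftward: 2 /ɔ/ → [+ATR]; 1 /a/ → [+ATR]; word edge.
From /e/ at 7 leftward: 6 /ʊ/ → [+ATR]; 5 /j/ transparent; 4 /l/ transparent; 3 /o/ is itself a trigger — this domain ends here.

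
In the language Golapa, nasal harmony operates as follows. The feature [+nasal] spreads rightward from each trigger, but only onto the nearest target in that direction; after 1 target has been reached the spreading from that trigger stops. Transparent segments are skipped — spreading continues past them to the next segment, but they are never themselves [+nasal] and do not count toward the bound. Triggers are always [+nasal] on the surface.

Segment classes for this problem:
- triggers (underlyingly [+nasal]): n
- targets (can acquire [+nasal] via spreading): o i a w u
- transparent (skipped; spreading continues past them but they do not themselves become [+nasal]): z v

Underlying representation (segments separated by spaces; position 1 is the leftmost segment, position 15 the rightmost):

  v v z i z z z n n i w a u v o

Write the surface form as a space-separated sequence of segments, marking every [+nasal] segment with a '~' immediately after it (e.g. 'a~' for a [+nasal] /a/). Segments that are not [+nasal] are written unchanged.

From /n/ at 8 rightward: 9 /n/ is itself a trigger — this domain ends here.
From /n/ at 9 rightward: 10 /i/ → [+nasal]; bound reached.
Targets with no active source: positions 4 11 12 13 15 stay [-nasal].
[+nasal] positions on the surface: 8 9 10.

v v z i z z z n~ n~ i~ w a u v o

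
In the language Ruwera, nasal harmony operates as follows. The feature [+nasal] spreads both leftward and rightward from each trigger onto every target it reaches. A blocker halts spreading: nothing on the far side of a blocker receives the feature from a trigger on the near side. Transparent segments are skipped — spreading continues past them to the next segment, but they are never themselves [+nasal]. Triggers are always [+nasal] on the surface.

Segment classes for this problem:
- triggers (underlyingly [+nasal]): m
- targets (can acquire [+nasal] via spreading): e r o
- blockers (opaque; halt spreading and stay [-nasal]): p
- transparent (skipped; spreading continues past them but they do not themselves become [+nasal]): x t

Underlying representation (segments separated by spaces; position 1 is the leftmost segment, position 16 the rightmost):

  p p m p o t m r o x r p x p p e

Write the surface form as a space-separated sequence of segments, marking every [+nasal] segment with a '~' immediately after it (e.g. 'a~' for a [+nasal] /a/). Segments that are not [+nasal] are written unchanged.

From /m/ at 3 rightward: 4 /p/ blocks.
From /m/ at 3 leftward: 2 /p/ blocks.
From /m/ at 7 rightward: 8 /r/ → [+nasal]; 9 /o/ → [+nasal]; 10 /x/ transparent; 11 /r/ → [+nasal]; 12 /p/ blocks.
From /m/ at 7 leftward: 6 /t/ transparent; 5 /o/ → [+nasal]; 4 /p/ blocks.
Target with no active source: position 16 stays [-nasal].
[+nasal] positions on the surface: 3 5 7 8 9 11.

p p m~ p o~ t m~ r~ o~ x r~ p x p p e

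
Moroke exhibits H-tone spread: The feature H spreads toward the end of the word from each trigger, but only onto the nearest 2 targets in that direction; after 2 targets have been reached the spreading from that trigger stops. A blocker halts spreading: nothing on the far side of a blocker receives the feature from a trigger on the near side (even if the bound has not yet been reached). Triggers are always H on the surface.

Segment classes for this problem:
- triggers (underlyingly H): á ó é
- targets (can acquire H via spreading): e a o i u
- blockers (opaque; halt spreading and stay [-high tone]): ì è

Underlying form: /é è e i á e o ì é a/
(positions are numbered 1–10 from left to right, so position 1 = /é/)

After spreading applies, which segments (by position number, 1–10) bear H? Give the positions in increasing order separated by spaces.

From /é/ at 1 rightward: 2 /è/ blocks.
From /á/ at 5 rightward: 6 /e/ → H; 7 /o/ → H; bound reached.
From /é/ at 9 rightward: 10 /a/ → H; word edge.
Targets with no active source: positions 3 4 stay [-high tone].

1 5 6 7 9 10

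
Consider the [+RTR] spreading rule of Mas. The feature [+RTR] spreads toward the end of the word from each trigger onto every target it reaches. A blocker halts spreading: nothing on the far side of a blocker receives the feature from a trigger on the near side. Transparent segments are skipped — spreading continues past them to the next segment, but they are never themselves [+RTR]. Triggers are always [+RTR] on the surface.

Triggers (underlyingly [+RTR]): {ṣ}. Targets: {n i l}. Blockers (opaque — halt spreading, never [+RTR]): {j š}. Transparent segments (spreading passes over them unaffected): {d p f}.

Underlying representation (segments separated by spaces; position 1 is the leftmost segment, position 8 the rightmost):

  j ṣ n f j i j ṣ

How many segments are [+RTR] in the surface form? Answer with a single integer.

3

From /ṣ/ at 2 rightward: 3 /n/ → [+RTR]; 4 /f/ transparent; 5 /j/ blocks.
From /ṣ/ at 8 rightward: word edge.
Target with no active source: position 6 stays [-emphatic].
[+RTR] positions on the surface: 2 3 8.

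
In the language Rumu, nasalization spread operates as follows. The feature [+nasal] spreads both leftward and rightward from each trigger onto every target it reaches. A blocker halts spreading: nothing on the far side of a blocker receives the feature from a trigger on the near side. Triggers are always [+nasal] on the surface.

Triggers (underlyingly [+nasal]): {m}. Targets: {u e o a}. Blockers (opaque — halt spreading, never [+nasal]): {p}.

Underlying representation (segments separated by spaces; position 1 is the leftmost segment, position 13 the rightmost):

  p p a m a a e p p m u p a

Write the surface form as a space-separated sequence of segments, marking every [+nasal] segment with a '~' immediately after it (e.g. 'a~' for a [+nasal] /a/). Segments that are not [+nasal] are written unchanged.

From /m/ at 4 rightward: 5 /a/ → [+nasal]; 6 /a/ → [+nasal]; 7 /e/ → [+nasal]; 8 /p/ blocks.
From /m/ at 4 leftward: 3 /a/ → [+nasal]; 2 /p/ blocks.
From /m/ at 10 rightward: 11 /u/ → [+nasal]; 12 /p/ blocks.
From /m/ at 10 leftward: 9 /p/ blocks.
Target with no active source: position 13 stays [-nasal].
[+nasal] positions on the surface: 3 4 5 6 7 10 11.

p p a~ m~ a~ a~ e~ p p m~ u~ p a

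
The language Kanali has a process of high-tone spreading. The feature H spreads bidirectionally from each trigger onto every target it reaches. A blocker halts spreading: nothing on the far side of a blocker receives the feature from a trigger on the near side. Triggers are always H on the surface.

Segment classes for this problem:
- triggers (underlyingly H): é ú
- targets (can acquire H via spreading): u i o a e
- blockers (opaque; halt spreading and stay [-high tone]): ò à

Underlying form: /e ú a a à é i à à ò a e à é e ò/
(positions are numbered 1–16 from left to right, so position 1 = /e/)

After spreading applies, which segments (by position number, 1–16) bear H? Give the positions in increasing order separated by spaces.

1 2 3 4 6 7 14 15

From /ú/ at 2 rightward: 3 /a/ → H; 4 /a/ → H; 5 /à/ blocks.
From /ú/ at 2 leftward: 1 /e/ → H; word edge.
From /é/ at 6 rightward: 7 /i/ → H; 8 /à/ blocks.
From /é/ at 6 leftward: 5 /à/ blocks.
From /é/ at 14 rightward: 15 /e/ → H; 16 /ò/ blocks.
From /é/ at 14 leftward: 13 /à/ blocks.
Targets with no active source: positions 11 12 stay [-high tone].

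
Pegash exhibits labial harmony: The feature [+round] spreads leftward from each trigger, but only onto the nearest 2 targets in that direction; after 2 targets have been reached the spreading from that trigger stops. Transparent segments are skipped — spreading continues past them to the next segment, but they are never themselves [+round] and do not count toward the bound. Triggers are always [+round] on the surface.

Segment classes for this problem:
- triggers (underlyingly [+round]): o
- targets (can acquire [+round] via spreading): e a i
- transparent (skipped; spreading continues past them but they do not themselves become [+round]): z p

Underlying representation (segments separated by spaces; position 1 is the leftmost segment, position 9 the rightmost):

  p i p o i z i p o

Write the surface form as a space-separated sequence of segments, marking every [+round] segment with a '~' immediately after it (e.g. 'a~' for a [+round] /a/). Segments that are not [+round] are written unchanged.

From /o/ at 4 leftward: 3 /p/ transparent; 2 /i/ → [+round]; 1 /p/ transparent; word edge.
From /o/ at 9 leftward: 8 /p/ transparent; 7 /i/ → [+round]; 6 /z/ transparent; 5 /i/ → [+round]; bound reached.
[+round] positions on the surface: 2 4 5 7 9.

p i~ p o~ i~ z i~ p o~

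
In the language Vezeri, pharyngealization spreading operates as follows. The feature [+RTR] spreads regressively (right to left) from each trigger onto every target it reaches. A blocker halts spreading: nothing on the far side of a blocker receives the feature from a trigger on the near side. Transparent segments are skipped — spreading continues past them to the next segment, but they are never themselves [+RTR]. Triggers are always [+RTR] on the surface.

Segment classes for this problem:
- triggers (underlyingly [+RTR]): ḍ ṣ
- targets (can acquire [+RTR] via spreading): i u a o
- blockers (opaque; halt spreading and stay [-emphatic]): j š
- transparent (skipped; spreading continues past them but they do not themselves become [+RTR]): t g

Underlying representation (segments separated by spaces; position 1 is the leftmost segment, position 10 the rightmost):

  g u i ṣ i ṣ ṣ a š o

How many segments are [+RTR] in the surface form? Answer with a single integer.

From /ṣ/ at 4 leftward: 3 /i/ → [+RTR]; 2 /u/ → [+RTR]; 1 /g/ transparent; word edge.
From /ṣ/ at 6 leftward: 5 /i/ → [+RTR]; 4 /ṣ/ is itself a trigger — this domain ends here.
From /ṣ/ at 7 leftward: 6 /ṣ/ is itself a trigger — this domain ends here.
Targets with no active source: positions 8 10 stay [-emphatic].
[+RTR] positions on the surface: 2 3 4 5 6 7.

6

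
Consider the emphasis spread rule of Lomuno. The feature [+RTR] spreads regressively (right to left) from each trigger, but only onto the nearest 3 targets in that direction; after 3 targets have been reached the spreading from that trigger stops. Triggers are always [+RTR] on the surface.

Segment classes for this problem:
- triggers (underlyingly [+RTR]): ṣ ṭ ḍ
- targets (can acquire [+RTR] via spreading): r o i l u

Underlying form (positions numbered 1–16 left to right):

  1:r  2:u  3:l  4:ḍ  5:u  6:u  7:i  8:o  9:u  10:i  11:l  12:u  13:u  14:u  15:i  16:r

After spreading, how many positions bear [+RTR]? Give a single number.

From /ḍ/ at 4 leftward: 3 /l/ → [+RTR]; 2 /u/ → [+RTR]; 1 /r/ → [+RTR]; bound reached.
Targets with no active source: positions 5 6 7 8 9 10 11 12 13 14 15 16 stay [-emphatic].
[+RTR] positions on the surface: 1 2 3 4.

4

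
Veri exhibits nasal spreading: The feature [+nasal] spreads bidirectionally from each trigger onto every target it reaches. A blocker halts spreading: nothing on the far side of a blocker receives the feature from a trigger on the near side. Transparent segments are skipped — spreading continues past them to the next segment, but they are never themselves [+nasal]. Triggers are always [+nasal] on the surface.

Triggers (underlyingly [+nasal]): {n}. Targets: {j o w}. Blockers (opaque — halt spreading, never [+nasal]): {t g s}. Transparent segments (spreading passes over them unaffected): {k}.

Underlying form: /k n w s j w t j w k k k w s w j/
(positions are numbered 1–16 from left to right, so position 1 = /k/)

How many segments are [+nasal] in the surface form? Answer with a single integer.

2

From /n/ at 2 rightward: 3 /w/ → [+nasal]; 4 /s/ blocks.
From /n/ at 2 leftward: 1 /k/ transparent; word edge.
Targets with no active source: positions 5 6 8 9 13 15 16 stay [-nasal].
[+nasal] positions on the surface: 2 3.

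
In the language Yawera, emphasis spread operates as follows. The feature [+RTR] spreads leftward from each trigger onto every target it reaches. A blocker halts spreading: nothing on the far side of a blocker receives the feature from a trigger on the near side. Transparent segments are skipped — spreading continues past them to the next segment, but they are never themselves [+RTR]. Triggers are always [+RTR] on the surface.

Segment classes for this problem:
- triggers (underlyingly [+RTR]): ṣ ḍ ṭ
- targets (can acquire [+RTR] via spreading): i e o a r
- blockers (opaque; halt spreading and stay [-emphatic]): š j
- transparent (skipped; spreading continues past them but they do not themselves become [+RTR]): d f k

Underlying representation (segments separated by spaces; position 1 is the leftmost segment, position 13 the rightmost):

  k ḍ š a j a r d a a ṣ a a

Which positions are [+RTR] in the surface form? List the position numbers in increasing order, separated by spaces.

From /ḍ/ at 2 leftward: 1 /k/ transparent; word edge.
From /ṣ/ at 11 leftward: 10 /a/ → [+RTR]; 9 /a/ → [+RTR]; 8 /d/ transparent; 7 /r/ → [+RTR]; 6 /a/ → [+RTR]; 5 /j/ blocks.
Targets with no active source: positions 4 12 13 stay [-emphatic].

2 6 7 9 10 11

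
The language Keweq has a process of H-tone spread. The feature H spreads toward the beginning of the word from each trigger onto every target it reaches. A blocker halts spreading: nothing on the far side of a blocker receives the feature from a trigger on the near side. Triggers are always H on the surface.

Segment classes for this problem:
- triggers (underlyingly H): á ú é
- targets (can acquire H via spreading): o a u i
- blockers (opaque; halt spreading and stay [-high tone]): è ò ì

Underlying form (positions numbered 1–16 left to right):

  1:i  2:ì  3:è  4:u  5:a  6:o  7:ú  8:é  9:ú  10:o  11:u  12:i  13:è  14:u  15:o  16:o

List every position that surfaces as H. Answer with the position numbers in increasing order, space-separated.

4 5 6 7 8 9

From /ú/ at 7 leftward: 6 /o/ → H; 5 /a/ → H; 4 /u/ → H; 3 /è/ blocks.
From /é/ at 8 leftward: 7 /ú/ is itself a trigger — this domain ends here.
From /ú/ at 9 leftward: 8 /é/ is itself a trigger — this domain ends here.
Targets with no active source: positions 1 10 11 12 14 15 16 stay [-high tone].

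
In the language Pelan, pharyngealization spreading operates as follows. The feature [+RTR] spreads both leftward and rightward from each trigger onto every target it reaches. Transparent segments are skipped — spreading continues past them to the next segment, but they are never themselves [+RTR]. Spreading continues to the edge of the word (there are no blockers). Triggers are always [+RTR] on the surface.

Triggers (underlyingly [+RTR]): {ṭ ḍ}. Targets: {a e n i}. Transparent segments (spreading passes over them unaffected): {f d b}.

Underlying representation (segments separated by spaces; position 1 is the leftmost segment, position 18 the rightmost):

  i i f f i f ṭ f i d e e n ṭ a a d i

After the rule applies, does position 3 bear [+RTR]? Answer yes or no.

From /ṭ/ at 7 rightward: 8 /f/ transparent; 9 /i/ → [+RTR]; 10 /d/ transparent; 11 /e/ → [+RTR]; 12 /e/ → [+RTR]; 13 /n/ → [+RTR]; 14 /ṭ/ is itself a trigger — this domain ends here.
From /ṭ/ at 7 leftward: 6 /f/ transparent; 5 /i/ → [+RTR]; 4 /f/ transparent; 3 /f/ transparent; 2 /i/ → [+RTR]; 1 /i/ → [+RTR]; word edge.
From /ṭ/ at 14 rightward: 15 /a/ → [+RTR]; 16 /a/ → [+RTR]; 17 /d/ transparent; 18 /i/ → [+RTR]; word edge.
From /ṭ/ at 14 leftward: 13 /n/ → [+RTR]; 12 /e/ → [+RTR]; 11 /e/ → [+RTR]; 10 /d/ transparent; 9 /i/ → [+RTR]; 8 /f/ transparent; 7 /ṭ/ is itself a trigger — this domain ends here.
[+RTR] positions on the surface: 1 2 5 7 9 11 12 13 14 15 16 18.

no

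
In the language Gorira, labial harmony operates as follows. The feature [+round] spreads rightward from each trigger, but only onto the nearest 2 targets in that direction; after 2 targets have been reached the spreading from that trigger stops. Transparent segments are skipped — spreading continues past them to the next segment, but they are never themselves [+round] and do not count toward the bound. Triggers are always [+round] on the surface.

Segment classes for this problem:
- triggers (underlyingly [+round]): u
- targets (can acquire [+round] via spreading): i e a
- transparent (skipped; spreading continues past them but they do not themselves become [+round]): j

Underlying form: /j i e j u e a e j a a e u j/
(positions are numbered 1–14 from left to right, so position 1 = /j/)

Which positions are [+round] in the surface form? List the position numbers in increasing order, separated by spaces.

From /u/ at 5 rightward: 6 /e/ → [+round]; 7 /a/ → [+round]; bound reached.
From /u/ at 13 rightward: 14 /j/ transparent; word edge.
Targets with no active source: positions 2 3 8 10 11 12 stay [-round].

5 6 7 13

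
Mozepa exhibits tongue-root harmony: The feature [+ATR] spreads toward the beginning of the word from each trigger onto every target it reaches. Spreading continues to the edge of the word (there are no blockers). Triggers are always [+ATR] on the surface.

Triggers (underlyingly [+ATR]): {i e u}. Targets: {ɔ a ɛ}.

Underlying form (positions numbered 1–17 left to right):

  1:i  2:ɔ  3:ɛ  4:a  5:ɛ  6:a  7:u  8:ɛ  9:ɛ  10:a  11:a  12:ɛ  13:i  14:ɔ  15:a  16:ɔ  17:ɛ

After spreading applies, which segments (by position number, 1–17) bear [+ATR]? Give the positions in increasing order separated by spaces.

1 2 3 4 5 6 7 8 9 10 11 12 13

From /i/ at 1 leftward: word edge.
From /u/ at 7 leftward: 6 /a/ → [+ATR]; 5 /ɛ/ → [+ATR]; 4 /a/ → [+ATR]; 3 /ɛ/ → [+ATR]; 2 /ɔ/ → [+ATR]; 1 /i/ is itself a trigger — this domain ends here.
From /i/ at 13 leftward: 12 /ɛ/ → [+ATR]; 11 /a/ → [+ATR]; 10 /a/ → [+ATR]; 9 /ɛ/ → [+ATR]; 8 /ɛ/ → [+ATR]; 7 /u/ is itself a trigger — this domain ends here.
Targets with no active source: positions 14 15 16 17 stay [-ATR].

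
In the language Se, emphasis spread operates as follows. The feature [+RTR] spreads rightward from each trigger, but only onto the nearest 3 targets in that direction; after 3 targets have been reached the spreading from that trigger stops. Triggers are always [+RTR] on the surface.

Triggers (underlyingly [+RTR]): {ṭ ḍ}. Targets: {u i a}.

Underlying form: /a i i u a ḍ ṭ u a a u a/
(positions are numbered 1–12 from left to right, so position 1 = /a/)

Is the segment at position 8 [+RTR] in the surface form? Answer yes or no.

From /ḍ/ at 6 rightward: 7 /ṭ/ is itself a trigger — this domain ends here.
From /ṭ/ at 7 rightward: 8 /u/ → [+RTR]; 9 /a/ → [+RTR]; 10 /a/ → [+RTR]; bound reached.
Targets with no active source: positions 1 2 3 4 5 11 12 stay [-emphatic].
[+RTR] positions on the surface: 6 7 8 9 10.

yes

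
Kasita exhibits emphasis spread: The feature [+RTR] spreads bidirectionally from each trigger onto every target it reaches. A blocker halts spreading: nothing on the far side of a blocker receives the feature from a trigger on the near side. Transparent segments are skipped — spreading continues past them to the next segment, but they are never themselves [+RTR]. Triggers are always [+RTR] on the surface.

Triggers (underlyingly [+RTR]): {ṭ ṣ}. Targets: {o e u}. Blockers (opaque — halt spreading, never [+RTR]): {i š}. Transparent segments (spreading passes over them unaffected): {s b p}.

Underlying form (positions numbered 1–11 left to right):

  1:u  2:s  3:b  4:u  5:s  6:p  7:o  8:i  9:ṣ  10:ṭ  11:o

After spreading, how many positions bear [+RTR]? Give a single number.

3

From /ṣ/ at 9 rightward: 10 /ṭ/ is itself a trigger — this domain ends here.
From /ṣ/ at 9 leftward: 8 /i/ blocks.
From /ṭ/ at 10 rightward: 11 /o/ → [+RTR]; word edge.
From /ṭ/ at 10 leftward: 9 /ṣ/ is itself a trigger — this domain ends here.
Targets with no active source: positions 1 4 7 stay [-emphatic].
[+RTR] positions on the surface: 9 10 11.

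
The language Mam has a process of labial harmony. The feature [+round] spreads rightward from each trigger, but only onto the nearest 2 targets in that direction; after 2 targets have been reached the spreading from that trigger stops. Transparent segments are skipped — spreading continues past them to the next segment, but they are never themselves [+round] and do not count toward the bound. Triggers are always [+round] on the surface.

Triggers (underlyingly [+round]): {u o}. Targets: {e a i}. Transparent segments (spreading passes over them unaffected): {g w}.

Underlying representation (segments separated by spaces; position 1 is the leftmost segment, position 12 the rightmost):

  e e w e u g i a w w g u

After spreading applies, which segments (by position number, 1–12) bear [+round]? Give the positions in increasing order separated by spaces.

From /u/ at 5 rightward: 6 /g/ transparent; 7 /i/ → [+round]; 8 /a/ → [+round]; bound reached.
From /u/ at 12 rightward: word edge.
Targets with no active source: positions 1 2 4 stay [-round].

5 7 8 12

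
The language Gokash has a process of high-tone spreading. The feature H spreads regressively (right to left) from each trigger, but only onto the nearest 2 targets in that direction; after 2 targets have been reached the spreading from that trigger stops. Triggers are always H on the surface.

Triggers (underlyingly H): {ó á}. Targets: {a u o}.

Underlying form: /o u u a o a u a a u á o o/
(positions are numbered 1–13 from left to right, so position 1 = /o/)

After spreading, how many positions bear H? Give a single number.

3

From /á/ at 11 leftward: 10 /u/ → H; 9 /a/ → H; bound reached.
Targets with no active source: positions 1 2 3 4 5 6 7 8 12 13 stay [-high tone].
H positions on the surface: 9 10 11.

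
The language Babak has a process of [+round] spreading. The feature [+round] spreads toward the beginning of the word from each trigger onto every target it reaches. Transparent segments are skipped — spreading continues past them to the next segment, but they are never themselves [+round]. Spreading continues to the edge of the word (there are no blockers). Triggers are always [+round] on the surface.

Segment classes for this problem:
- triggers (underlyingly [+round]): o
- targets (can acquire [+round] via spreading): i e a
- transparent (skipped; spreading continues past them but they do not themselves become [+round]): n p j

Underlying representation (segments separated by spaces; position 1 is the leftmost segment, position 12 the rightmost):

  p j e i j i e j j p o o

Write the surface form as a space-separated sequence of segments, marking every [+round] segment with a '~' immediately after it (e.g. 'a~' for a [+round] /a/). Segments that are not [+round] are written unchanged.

From /o/ at 11 leftward: 10 /p/ transparent; 9 /j/ transparent; 8 /j/ transparent; 7 /e/ → [+round]; 6 /i/ → [+round]; 5 /j/ transparent; 4 /i/ → [+round]; 3 /e/ → [+round]; 2 /j/ transparent; 1 /p/ transparent; word edge.
From /o/ at 12 leftward: 11 /o/ is itself a trigger — this domain ends here.
[+round] positions on the surface: 3 4 6 7 11 12.

p j e~ i~ j i~ e~ j j p o~ o~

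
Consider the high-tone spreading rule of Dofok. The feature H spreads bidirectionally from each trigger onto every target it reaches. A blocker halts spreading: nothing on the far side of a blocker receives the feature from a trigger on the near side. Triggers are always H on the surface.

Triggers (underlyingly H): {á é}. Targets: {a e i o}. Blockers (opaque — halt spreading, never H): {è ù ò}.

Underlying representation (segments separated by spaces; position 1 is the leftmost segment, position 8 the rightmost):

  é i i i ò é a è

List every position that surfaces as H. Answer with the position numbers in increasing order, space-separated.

1 2 3 4 6 7

From /é/ at 1 rightward: 2 /i/ → H; 3 /i/ → H; 4 /i/ → H; 5 /ò/ blocks.
From /é/ at 1 leftward: word edge.
From /é/ at 6 rightward: 7 /a/ → H; 8 /è/ blocks.
From /é/ at 6 leftward: 5 /ò/ blocks.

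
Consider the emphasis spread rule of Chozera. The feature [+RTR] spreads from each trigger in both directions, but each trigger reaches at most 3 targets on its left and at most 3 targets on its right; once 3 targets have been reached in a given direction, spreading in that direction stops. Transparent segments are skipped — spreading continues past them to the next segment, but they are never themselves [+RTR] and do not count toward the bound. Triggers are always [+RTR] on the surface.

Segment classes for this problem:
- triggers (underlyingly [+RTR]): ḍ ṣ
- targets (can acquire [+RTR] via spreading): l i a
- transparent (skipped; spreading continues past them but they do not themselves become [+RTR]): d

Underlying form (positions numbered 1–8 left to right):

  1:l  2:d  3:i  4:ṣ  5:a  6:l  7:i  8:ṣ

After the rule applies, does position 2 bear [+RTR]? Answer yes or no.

no

From /ṣ/ at 4 rightward: 5 /a/ → [+RTR]; 6 /l/ → [+RTR]; 7 /i/ → [+RTR]; bound reached.
From /ṣ/ at 4 leftward: 3 /i/ → [+RTR]; 2 /d/ transparent; 1 /l/ → [+RTR]; word edge.
From /ṣ/ at 8 rightward: word edge.
From /ṣ/ at 8 leftward: 7 /i/ → [+RTR]; 6 /l/ → [+RTR]; 5 /a/ → [+RTR]; bound reached.
[+RTR] positions on the surface: 1 3 4 5 6 7 8.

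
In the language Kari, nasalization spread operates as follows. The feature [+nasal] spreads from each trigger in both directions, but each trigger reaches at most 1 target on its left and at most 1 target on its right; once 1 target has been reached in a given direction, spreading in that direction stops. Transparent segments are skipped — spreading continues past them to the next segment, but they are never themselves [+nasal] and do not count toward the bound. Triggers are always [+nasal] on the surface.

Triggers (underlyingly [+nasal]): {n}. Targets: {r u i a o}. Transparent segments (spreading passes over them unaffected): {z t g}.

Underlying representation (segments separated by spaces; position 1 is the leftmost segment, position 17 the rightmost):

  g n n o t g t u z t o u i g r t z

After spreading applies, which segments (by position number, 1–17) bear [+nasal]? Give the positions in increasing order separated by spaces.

From /n/ at 2 rightward: 3 /n/ is itself a trigger — this domain ends here.
From /n/ at 2 leftward: 1 /g/ transparent; word edge.
From /n/ at 3 rightward: 4 /o/ → [+nasal]; bound reached.
From /n/ at 3 leftward: 2 /n/ is itself a trigger — this domain ends here.
Targets with no active source: positions 8 11 12 13 15 stay [-nasal].

2 3 4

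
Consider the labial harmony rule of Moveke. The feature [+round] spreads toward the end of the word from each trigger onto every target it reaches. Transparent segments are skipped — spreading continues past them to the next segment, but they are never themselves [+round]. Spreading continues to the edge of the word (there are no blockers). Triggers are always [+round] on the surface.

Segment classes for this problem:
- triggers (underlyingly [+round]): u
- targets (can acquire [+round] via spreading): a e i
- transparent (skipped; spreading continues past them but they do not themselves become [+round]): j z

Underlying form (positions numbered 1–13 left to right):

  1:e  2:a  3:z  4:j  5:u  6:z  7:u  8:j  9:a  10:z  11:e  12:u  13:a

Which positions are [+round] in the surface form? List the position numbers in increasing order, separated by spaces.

5 7 9 11 12 13

From /u/ at 5 rightward: 6 /z/ transparent; 7 /u/ is itself a trigger — this domain ends here.
From /u/ at 7 rightward: 8 /j/ transparent; 9 /a/ → [+round]; 10 /z/ transparent; 11 /e/ → [+round]; 12 /u/ is itself a trigger — this domain ends here.
From /u/ at 12 rightward: 13 /a/ → [+round]; word edge.
Targets with no active source: positions 1 2 stay [-round].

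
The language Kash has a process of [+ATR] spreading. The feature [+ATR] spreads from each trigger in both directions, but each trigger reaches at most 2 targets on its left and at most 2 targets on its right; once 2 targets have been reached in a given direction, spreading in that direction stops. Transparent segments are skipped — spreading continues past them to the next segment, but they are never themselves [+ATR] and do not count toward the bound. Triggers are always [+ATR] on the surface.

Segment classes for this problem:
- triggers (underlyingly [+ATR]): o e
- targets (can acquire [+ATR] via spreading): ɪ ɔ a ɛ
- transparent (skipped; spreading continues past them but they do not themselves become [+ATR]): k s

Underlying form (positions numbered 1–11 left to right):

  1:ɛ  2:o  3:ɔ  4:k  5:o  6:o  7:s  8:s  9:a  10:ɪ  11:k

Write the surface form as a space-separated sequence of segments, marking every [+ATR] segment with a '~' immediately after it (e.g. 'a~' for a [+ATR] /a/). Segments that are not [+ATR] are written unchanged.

ɛ~ o~ ɔ~ k o~ o~ s s a~ ɪ~ k

From /o/ at 2 rightward: 3 /ɔ/ → [+ATR]; 4 /k/ transparent; 5 /o/ is itself a trigger — this domain ends here.
From /o/ at 2 leftward: 1 /ɛ/ → [+ATR]; word edge.
From /o/ at 5 rightward: 6 /o/ is itself a trigger — this domain ends here.
From /o/ at 5 leftward: 4 /k/ transparent; 3 /ɔ/ → [+ATR]; 2 /o/ is itself a trigger — this domain ends here.
From /o/ at 6 rightward: 7 /s/ transparent; 8 /s/ transparent; 9 /a/ → [+ATR]; 10 /ɪ/ → [+ATR]; bound reached.
From /o/ at 6 leftward: 5 /o/ is itself a trigger — this domain ends here.
[+ATR] positions on the surface: 1 2 3 5 6 9 10.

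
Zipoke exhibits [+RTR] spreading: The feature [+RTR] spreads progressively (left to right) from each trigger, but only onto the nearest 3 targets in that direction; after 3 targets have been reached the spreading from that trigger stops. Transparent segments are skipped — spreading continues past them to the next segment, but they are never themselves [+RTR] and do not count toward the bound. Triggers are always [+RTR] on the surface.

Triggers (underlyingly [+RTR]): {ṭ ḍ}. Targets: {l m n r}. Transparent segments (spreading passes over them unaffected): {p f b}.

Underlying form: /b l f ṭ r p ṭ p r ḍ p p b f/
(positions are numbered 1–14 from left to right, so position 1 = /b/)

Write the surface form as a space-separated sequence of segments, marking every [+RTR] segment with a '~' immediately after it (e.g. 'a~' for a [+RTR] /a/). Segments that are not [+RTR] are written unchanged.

b l f ṭ~ r~ p ṭ~ p r~ ḍ~ p p b f

From /ṭ/ at 4 rightward: 5 /r/ → [+RTR]; 6 /p/ transparent; 7 /ṭ/ is itself a trigger — this domain ends here.
From /ṭ/ at 7 rightward: 8 /p/ transparent; 9 /r/ → [+RTR]; 10 /ḍ/ is itself a trigger — this domain ends here.
From /ḍ/ at 10 rightward: 11 /p/ transparent; 12 /p/ transparent; 13 /b/ transparent; 14 /f/ transparent; word edge.
Target with no active source: position 2 stays [-emphatic].
[+RTR] positions on the surface: 4 5 7 9 10.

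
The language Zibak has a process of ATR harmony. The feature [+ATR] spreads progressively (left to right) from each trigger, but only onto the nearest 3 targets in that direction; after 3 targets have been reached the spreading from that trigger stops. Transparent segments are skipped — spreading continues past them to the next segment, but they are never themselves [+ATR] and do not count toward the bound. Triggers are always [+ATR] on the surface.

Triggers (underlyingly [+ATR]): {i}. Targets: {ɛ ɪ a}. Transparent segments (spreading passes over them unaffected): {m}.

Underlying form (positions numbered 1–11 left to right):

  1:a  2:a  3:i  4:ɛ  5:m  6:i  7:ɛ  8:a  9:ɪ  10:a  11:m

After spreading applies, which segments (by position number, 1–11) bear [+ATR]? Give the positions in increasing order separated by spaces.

3 4 6 7 8 9

From /i/ at 3 rightward: 4 /ɛ/ → [+ATR]; 5 /m/ transparent; 6 /i/ is itself a trigger — this domain ends here.
From /i/ at 6 rightward: 7 /ɛ/ → [+ATR]; 8 /a/ → [+ATR]; 9 /ɪ/ → [+ATR]; bound reached.
Targets with no active source: positions 1 2 10 stay [-ATR].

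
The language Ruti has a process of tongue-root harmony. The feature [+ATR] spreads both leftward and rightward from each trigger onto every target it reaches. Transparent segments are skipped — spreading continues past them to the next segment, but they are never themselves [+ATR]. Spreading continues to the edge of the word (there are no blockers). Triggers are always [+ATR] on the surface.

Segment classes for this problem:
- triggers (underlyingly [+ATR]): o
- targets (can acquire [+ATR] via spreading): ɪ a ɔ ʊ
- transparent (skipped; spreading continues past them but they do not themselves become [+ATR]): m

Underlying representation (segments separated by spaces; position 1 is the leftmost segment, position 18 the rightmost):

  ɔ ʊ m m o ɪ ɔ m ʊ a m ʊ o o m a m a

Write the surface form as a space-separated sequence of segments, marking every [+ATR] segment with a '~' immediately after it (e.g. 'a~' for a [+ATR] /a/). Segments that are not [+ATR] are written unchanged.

ɔ~ ʊ~ m m o~ ɪ~ ɔ~ m ʊ~ a~ m ʊ~ o~ o~ m a~ m a~

From /o/ at 5 rightward: 6 /ɪ/ → [+ATR]; 7 /ɔ/ → [+ATR]; 8 /m/ transparent; 9 /ʊ/ → [+ATR]; 10 /a/ → [+ATR]; 11 /m/ transparent; 12 /ʊ/ → [+ATR]; 13 /o/ is itself a trigger — this domain ends here.
From /o/ at 5 leftward: 4 /m/ transparent; 3 /m/ transparent; 2 /ʊ/ → [+ATR]; 1 /ɔ/ → [+ATR]; word edge.
From /o/ at 13 rightward: 14 /o/ is itself a trigger — this domain ends here.
From /o/ at 13 leftward: 12 /ʊ/ → [+ATR]; 11 /m/ transparent; 10 /a/ → [+ATR]; 9 /ʊ/ → [+ATR]; 8 /m/ transparent; 7 /ɔ/ → [+ATR]; 6 /ɪ/ → [+ATR]; 5 /o/ is itself a trigger — this domain ends here.
From /o/ at 14 rightward: 15 /m/ transparent; 16 /a/ → [+ATR]; 17 /m/ transparent; 18 /a/ → [+ATR]; word edge.
From /o/ at 14 leftward: 13 /o/ is itself a trigger — this domain ends here.
[+ATR] positions on the surface: 1 2 5 6 7 9 10 12 13 14 16 18.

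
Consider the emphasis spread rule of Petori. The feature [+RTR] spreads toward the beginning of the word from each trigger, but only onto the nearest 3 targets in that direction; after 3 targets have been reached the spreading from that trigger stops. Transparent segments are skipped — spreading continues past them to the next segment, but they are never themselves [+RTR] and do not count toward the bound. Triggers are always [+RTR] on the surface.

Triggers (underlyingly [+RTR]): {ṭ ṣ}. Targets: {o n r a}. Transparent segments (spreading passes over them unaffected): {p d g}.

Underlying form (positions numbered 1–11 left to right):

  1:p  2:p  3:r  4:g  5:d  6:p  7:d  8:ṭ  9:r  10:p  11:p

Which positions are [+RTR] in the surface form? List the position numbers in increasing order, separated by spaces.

From /ṭ/ at 8 leftward: 7 /d/ transparent; 6 /p/ transparent; 5 /d/ transparent; 4 /g/ transparent; 3 /r/ → [+RTR]; 2 /p/ transparent; 1 /p/ transparent; word edge.
Target with no active source: position 9 stays [-emphatic].

3 8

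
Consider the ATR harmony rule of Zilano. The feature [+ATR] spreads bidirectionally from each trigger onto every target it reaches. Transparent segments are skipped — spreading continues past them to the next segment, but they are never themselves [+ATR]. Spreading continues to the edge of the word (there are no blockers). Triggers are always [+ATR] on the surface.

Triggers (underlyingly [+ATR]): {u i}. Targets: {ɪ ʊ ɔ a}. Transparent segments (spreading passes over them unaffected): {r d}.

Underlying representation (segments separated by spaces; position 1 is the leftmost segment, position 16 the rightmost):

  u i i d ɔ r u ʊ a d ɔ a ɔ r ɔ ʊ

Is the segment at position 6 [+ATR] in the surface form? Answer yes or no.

From /u/ at 1 rightward: 2 /i/ is itself a trigger — this domain ends here.
From /u/ at 1 leftward: word edge.
From /i/ at 2 rightward: 3 /i/ is itself a trigger — this domain ends here.
From /i/ at 2 leftward: 1 /u/ is itself a trigger — this domain ends here.
From /i/ at 3 rightward: 4 /d/ transparent; 5 /ɔ/ → [+ATR]; 6 /r/ transparent; 7 /u/ is itself a trigger — this domain ends here.
From /i/ at 3 leftward: 2 /i/ is itself a trigger — this domain ends here.
From /u/ at 7 rightward: 8 /ʊ/ → [+ATR]; 9 /a/ → [+ATR]; 10 /d/ transparent; 11 /ɔ/ → [+ATR]; 12 /a/ → [+ATR]; 13 /ɔ/ → [+ATR]; 14 /r/ transparent; 15 /ɔ/ → [+ATR]; 16 /ʊ/ → [+ATR]; word edge.
From /u/ at 7 leftward: 6 /r/ transparent; 5 /ɔ/ → [+ATR]; 4 /d/ transparent; 3 /i/ is itself a trigger — this domain ends here.
[+ATR] positions on the surface: 1 2 3 5 7 8 9 11 12 13 15 16.

no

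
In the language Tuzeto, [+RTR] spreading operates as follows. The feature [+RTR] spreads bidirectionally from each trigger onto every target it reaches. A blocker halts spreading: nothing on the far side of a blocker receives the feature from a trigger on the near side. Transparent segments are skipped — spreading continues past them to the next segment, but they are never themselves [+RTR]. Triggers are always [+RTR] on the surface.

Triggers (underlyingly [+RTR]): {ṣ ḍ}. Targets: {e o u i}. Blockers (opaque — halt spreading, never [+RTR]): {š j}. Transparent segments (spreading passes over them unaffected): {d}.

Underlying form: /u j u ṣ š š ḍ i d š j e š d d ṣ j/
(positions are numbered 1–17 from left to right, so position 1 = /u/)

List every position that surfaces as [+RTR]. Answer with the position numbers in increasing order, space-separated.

3 4 7 8 16

From /ṣ/ at 4 rightward: 5 /š/ blocks.
From /ṣ/ at 4 leftward: 3 /u/ → [+RTR]; 2 /j/ blocks.
From /ḍ/ at 7 rightward: 8 /i/ → [+RTR]; 9 /d/ transparent; 10 /š/ blocks.
From /ḍ/ at 7 leftward: 6 /š/ blocks.
From /ṣ/ at 16 rightward: 17 /j/ blocks.
From /ṣ/ at 16 leftward: 15 /d/ transparent; 14 /d/ transparent; 13 /š/ blocks.
Targets with no active source: positions 1 12 stay [-emphatic].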